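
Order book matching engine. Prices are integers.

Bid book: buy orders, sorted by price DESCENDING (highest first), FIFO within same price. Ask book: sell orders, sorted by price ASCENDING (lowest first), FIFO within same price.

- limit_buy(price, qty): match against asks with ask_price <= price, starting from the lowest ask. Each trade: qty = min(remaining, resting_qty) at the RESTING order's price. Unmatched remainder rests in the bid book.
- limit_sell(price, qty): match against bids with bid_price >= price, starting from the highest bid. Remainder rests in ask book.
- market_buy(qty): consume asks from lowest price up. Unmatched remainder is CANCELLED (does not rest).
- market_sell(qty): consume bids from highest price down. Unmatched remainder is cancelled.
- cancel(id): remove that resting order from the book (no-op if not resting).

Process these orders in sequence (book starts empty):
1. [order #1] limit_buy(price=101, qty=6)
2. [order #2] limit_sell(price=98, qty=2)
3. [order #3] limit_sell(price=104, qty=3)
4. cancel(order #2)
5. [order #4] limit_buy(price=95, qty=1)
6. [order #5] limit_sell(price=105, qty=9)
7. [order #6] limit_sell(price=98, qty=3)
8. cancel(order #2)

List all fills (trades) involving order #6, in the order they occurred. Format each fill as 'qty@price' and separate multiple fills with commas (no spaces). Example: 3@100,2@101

Answer: 3@101

Derivation:
After op 1 [order #1] limit_buy(price=101, qty=6): fills=none; bids=[#1:6@101] asks=[-]
After op 2 [order #2] limit_sell(price=98, qty=2): fills=#1x#2:2@101; bids=[#1:4@101] asks=[-]
After op 3 [order #3] limit_sell(price=104, qty=3): fills=none; bids=[#1:4@101] asks=[#3:3@104]
After op 4 cancel(order #2): fills=none; bids=[#1:4@101] asks=[#3:3@104]
After op 5 [order #4] limit_buy(price=95, qty=1): fills=none; bids=[#1:4@101 #4:1@95] asks=[#3:3@104]
After op 6 [order #5] limit_sell(price=105, qty=9): fills=none; bids=[#1:4@101 #4:1@95] asks=[#3:3@104 #5:9@105]
After op 7 [order #6] limit_sell(price=98, qty=3): fills=#1x#6:3@101; bids=[#1:1@101 #4:1@95] asks=[#3:3@104 #5:9@105]
After op 8 cancel(order #2): fills=none; bids=[#1:1@101 #4:1@95] asks=[#3:3@104 #5:9@105]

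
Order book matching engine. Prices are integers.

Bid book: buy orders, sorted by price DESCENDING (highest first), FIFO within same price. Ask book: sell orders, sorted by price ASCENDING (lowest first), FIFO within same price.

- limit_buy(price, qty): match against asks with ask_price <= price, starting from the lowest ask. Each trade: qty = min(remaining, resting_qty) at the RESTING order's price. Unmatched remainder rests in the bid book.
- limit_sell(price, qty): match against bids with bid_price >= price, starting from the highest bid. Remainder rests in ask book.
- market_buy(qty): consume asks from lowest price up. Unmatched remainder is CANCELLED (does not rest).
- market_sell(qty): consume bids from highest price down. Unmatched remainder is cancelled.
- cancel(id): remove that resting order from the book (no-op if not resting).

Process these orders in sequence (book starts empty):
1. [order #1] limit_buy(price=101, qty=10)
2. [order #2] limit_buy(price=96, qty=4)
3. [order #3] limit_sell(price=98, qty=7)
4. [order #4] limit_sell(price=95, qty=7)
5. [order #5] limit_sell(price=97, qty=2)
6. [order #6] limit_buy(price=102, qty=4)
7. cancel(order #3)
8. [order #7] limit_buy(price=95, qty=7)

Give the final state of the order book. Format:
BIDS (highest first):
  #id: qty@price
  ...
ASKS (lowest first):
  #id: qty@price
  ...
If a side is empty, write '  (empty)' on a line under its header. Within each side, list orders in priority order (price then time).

After op 1 [order #1] limit_buy(price=101, qty=10): fills=none; bids=[#1:10@101] asks=[-]
After op 2 [order #2] limit_buy(price=96, qty=4): fills=none; bids=[#1:10@101 #2:4@96] asks=[-]
After op 3 [order #3] limit_sell(price=98, qty=7): fills=#1x#3:7@101; bids=[#1:3@101 #2:4@96] asks=[-]
After op 4 [order #4] limit_sell(price=95, qty=7): fills=#1x#4:3@101 #2x#4:4@96; bids=[-] asks=[-]
After op 5 [order #5] limit_sell(price=97, qty=2): fills=none; bids=[-] asks=[#5:2@97]
After op 6 [order #6] limit_buy(price=102, qty=4): fills=#6x#5:2@97; bids=[#6:2@102] asks=[-]
After op 7 cancel(order #3): fills=none; bids=[#6:2@102] asks=[-]
After op 8 [order #7] limit_buy(price=95, qty=7): fills=none; bids=[#6:2@102 #7:7@95] asks=[-]

Answer: BIDS (highest first):
  #6: 2@102
  #7: 7@95
ASKS (lowest first):
  (empty)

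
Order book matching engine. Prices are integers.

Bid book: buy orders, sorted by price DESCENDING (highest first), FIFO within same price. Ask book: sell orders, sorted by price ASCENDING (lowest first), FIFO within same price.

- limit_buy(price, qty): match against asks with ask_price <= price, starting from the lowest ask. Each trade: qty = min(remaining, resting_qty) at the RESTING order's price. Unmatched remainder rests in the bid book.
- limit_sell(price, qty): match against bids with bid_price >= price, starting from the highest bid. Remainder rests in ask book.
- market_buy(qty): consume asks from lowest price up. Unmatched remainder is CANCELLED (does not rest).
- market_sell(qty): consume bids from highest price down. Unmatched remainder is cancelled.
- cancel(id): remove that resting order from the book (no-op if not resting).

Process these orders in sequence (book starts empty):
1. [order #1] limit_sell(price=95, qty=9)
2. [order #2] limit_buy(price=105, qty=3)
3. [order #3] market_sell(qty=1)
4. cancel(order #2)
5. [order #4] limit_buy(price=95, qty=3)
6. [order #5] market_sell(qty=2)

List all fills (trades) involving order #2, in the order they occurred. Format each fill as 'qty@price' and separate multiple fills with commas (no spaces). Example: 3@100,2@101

After op 1 [order #1] limit_sell(price=95, qty=9): fills=none; bids=[-] asks=[#1:9@95]
After op 2 [order #2] limit_buy(price=105, qty=3): fills=#2x#1:3@95; bids=[-] asks=[#1:6@95]
After op 3 [order #3] market_sell(qty=1): fills=none; bids=[-] asks=[#1:6@95]
After op 4 cancel(order #2): fills=none; bids=[-] asks=[#1:6@95]
After op 5 [order #4] limit_buy(price=95, qty=3): fills=#4x#1:3@95; bids=[-] asks=[#1:3@95]
After op 6 [order #5] market_sell(qty=2): fills=none; bids=[-] asks=[#1:3@95]

Answer: 3@95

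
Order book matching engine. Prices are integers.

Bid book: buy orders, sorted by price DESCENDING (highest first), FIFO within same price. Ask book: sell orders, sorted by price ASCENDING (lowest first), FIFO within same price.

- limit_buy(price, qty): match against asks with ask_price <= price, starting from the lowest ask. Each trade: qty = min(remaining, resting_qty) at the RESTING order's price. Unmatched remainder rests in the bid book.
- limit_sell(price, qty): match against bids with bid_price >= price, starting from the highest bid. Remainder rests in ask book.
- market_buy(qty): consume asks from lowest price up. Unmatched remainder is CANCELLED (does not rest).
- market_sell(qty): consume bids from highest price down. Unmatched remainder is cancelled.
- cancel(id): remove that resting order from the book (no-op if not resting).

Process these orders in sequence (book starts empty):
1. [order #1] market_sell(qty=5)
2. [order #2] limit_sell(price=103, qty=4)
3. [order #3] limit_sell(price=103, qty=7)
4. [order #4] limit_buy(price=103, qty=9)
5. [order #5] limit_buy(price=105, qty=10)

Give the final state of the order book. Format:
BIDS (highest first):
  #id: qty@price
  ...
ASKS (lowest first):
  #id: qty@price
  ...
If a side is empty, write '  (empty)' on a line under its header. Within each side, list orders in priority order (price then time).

After op 1 [order #1] market_sell(qty=5): fills=none; bids=[-] asks=[-]
After op 2 [order #2] limit_sell(price=103, qty=4): fills=none; bids=[-] asks=[#2:4@103]
After op 3 [order #3] limit_sell(price=103, qty=7): fills=none; bids=[-] asks=[#2:4@103 #3:7@103]
After op 4 [order #4] limit_buy(price=103, qty=9): fills=#4x#2:4@103 #4x#3:5@103; bids=[-] asks=[#3:2@103]
After op 5 [order #5] limit_buy(price=105, qty=10): fills=#5x#3:2@103; bids=[#5:8@105] asks=[-]

Answer: BIDS (highest first):
  #5: 8@105
ASKS (lowest first):
  (empty)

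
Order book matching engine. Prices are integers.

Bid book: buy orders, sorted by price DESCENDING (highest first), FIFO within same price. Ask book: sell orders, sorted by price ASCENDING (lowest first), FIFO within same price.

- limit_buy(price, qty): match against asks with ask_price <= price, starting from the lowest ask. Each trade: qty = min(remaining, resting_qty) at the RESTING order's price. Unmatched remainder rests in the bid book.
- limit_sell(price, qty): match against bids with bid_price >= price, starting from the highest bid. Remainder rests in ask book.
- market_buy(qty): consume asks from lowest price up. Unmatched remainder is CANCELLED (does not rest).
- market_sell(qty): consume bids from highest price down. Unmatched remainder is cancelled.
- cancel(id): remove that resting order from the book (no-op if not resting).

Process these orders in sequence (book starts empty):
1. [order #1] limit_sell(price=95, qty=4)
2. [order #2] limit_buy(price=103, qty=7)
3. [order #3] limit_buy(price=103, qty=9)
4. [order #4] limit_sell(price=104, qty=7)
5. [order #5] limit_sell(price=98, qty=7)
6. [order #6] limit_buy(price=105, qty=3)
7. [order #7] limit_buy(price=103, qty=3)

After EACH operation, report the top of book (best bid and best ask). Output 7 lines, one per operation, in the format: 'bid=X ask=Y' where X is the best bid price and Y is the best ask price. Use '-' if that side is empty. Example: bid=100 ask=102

After op 1 [order #1] limit_sell(price=95, qty=4): fills=none; bids=[-] asks=[#1:4@95]
After op 2 [order #2] limit_buy(price=103, qty=7): fills=#2x#1:4@95; bids=[#2:3@103] asks=[-]
After op 3 [order #3] limit_buy(price=103, qty=9): fills=none; bids=[#2:3@103 #3:9@103] asks=[-]
After op 4 [order #4] limit_sell(price=104, qty=7): fills=none; bids=[#2:3@103 #3:9@103] asks=[#4:7@104]
After op 5 [order #5] limit_sell(price=98, qty=7): fills=#2x#5:3@103 #3x#5:4@103; bids=[#3:5@103] asks=[#4:7@104]
After op 6 [order #6] limit_buy(price=105, qty=3): fills=#6x#4:3@104; bids=[#3:5@103] asks=[#4:4@104]
After op 7 [order #7] limit_buy(price=103, qty=3): fills=none; bids=[#3:5@103 #7:3@103] asks=[#4:4@104]

Answer: bid=- ask=95
bid=103 ask=-
bid=103 ask=-
bid=103 ask=104
bid=103 ask=104
bid=103 ask=104
bid=103 ask=104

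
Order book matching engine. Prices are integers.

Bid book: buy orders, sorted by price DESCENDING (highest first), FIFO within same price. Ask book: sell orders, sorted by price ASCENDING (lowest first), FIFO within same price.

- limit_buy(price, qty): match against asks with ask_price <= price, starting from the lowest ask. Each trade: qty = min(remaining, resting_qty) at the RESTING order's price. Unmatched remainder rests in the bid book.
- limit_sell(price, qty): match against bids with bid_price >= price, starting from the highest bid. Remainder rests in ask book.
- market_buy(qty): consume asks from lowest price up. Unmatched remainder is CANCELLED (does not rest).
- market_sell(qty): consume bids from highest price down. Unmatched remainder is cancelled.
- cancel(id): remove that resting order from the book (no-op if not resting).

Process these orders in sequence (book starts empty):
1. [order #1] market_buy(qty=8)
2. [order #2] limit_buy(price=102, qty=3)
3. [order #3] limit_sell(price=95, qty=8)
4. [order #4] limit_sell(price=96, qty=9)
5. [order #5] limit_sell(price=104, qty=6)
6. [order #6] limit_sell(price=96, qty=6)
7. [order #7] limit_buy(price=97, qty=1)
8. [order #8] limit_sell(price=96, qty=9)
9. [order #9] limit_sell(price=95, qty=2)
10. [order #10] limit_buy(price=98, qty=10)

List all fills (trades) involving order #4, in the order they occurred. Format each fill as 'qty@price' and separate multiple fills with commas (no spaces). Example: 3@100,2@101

After op 1 [order #1] market_buy(qty=8): fills=none; bids=[-] asks=[-]
After op 2 [order #2] limit_buy(price=102, qty=3): fills=none; bids=[#2:3@102] asks=[-]
After op 3 [order #3] limit_sell(price=95, qty=8): fills=#2x#3:3@102; bids=[-] asks=[#3:5@95]
After op 4 [order #4] limit_sell(price=96, qty=9): fills=none; bids=[-] asks=[#3:5@95 #4:9@96]
After op 5 [order #5] limit_sell(price=104, qty=6): fills=none; bids=[-] asks=[#3:5@95 #4:9@96 #5:6@104]
After op 6 [order #6] limit_sell(price=96, qty=6): fills=none; bids=[-] asks=[#3:5@95 #4:9@96 #6:6@96 #5:6@104]
After op 7 [order #7] limit_buy(price=97, qty=1): fills=#7x#3:1@95; bids=[-] asks=[#3:4@95 #4:9@96 #6:6@96 #5:6@104]
After op 8 [order #8] limit_sell(price=96, qty=9): fills=none; bids=[-] asks=[#3:4@95 #4:9@96 #6:6@96 #8:9@96 #5:6@104]
After op 9 [order #9] limit_sell(price=95, qty=2): fills=none; bids=[-] asks=[#3:4@95 #9:2@95 #4:9@96 #6:6@96 #8:9@96 #5:6@104]
After op 10 [order #10] limit_buy(price=98, qty=10): fills=#10x#3:4@95 #10x#9:2@95 #10x#4:4@96; bids=[-] asks=[#4:5@96 #6:6@96 #8:9@96 #5:6@104]

Answer: 4@96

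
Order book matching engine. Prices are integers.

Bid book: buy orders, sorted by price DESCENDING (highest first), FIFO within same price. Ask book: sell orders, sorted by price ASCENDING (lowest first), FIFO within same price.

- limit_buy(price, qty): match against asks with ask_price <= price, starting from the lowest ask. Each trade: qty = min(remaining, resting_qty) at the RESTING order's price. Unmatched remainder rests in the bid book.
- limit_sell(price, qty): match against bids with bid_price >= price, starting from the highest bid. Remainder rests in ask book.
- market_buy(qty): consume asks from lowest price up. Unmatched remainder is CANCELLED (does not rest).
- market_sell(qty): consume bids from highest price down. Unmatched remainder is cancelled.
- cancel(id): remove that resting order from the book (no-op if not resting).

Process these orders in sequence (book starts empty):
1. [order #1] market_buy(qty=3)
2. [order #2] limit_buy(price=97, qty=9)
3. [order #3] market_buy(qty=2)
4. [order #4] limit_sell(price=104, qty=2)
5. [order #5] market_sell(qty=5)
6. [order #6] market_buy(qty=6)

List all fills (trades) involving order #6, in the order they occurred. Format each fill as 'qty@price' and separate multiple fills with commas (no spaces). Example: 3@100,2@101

After op 1 [order #1] market_buy(qty=3): fills=none; bids=[-] asks=[-]
After op 2 [order #2] limit_buy(price=97, qty=9): fills=none; bids=[#2:9@97] asks=[-]
After op 3 [order #3] market_buy(qty=2): fills=none; bids=[#2:9@97] asks=[-]
After op 4 [order #4] limit_sell(price=104, qty=2): fills=none; bids=[#2:9@97] asks=[#4:2@104]
After op 5 [order #5] market_sell(qty=5): fills=#2x#5:5@97; bids=[#2:4@97] asks=[#4:2@104]
After op 6 [order #6] market_buy(qty=6): fills=#6x#4:2@104; bids=[#2:4@97] asks=[-]

Answer: 2@104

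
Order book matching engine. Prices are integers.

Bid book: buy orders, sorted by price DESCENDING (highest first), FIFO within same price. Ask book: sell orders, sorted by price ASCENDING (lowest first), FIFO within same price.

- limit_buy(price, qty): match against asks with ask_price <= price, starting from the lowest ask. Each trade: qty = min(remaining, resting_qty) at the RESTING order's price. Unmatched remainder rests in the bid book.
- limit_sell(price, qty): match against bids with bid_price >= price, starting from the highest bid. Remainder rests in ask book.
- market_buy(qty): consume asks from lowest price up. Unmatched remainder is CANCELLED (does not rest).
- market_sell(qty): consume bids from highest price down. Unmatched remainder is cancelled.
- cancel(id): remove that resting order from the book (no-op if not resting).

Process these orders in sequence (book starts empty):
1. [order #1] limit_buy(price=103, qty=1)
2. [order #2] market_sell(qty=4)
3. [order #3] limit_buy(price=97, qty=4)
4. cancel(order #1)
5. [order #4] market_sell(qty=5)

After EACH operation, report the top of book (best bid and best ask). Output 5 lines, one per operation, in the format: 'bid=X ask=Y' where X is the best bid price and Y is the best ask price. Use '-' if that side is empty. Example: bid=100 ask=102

Answer: bid=103 ask=-
bid=- ask=-
bid=97 ask=-
bid=97 ask=-
bid=- ask=-

Derivation:
After op 1 [order #1] limit_buy(price=103, qty=1): fills=none; bids=[#1:1@103] asks=[-]
After op 2 [order #2] market_sell(qty=4): fills=#1x#2:1@103; bids=[-] asks=[-]
After op 3 [order #3] limit_buy(price=97, qty=4): fills=none; bids=[#3:4@97] asks=[-]
After op 4 cancel(order #1): fills=none; bids=[#3:4@97] asks=[-]
After op 5 [order #4] market_sell(qty=5): fills=#3x#4:4@97; bids=[-] asks=[-]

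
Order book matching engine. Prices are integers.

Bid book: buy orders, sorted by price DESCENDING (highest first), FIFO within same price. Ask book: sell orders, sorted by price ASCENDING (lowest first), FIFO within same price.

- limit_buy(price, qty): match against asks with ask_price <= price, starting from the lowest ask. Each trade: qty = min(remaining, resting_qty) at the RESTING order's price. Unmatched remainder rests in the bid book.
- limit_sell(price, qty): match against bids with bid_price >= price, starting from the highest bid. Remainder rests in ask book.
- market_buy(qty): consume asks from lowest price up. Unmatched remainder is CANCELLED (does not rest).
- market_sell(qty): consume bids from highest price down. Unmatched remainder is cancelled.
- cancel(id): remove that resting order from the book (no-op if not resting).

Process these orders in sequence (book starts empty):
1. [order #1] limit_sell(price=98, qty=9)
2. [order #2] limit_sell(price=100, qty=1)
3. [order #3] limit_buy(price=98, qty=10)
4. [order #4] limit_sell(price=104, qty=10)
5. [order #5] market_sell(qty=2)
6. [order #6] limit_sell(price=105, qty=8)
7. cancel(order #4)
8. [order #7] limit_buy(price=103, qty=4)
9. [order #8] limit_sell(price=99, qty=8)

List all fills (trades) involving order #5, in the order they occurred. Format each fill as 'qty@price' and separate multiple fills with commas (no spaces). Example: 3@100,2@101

Answer: 1@98

Derivation:
After op 1 [order #1] limit_sell(price=98, qty=9): fills=none; bids=[-] asks=[#1:9@98]
After op 2 [order #2] limit_sell(price=100, qty=1): fills=none; bids=[-] asks=[#1:9@98 #2:1@100]
After op 3 [order #3] limit_buy(price=98, qty=10): fills=#3x#1:9@98; bids=[#3:1@98] asks=[#2:1@100]
After op 4 [order #4] limit_sell(price=104, qty=10): fills=none; bids=[#3:1@98] asks=[#2:1@100 #4:10@104]
After op 5 [order #5] market_sell(qty=2): fills=#3x#5:1@98; bids=[-] asks=[#2:1@100 #4:10@104]
After op 6 [order #6] limit_sell(price=105, qty=8): fills=none; bids=[-] asks=[#2:1@100 #4:10@104 #6:8@105]
After op 7 cancel(order #4): fills=none; bids=[-] asks=[#2:1@100 #6:8@105]
After op 8 [order #7] limit_buy(price=103, qty=4): fills=#7x#2:1@100; bids=[#7:3@103] asks=[#6:8@105]
After op 9 [order #8] limit_sell(price=99, qty=8): fills=#7x#8:3@103; bids=[-] asks=[#8:5@99 #6:8@105]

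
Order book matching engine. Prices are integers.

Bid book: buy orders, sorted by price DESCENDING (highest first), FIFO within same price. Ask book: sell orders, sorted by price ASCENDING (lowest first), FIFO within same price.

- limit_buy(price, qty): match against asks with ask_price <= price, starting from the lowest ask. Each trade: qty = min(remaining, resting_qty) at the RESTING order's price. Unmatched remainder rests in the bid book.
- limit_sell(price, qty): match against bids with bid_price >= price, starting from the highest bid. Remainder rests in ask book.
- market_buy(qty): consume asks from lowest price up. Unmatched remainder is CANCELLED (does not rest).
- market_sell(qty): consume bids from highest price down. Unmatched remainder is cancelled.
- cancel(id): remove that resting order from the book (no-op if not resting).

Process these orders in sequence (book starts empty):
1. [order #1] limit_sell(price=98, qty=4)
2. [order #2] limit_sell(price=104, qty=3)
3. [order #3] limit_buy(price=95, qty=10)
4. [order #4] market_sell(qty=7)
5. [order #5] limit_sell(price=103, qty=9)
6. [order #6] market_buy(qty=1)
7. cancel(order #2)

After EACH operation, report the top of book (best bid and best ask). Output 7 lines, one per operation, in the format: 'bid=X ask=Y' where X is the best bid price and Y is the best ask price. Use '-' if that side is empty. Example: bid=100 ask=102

Answer: bid=- ask=98
bid=- ask=98
bid=95 ask=98
bid=95 ask=98
bid=95 ask=98
bid=95 ask=98
bid=95 ask=98

Derivation:
After op 1 [order #1] limit_sell(price=98, qty=4): fills=none; bids=[-] asks=[#1:4@98]
After op 2 [order #2] limit_sell(price=104, qty=3): fills=none; bids=[-] asks=[#1:4@98 #2:3@104]
After op 3 [order #3] limit_buy(price=95, qty=10): fills=none; bids=[#3:10@95] asks=[#1:4@98 #2:3@104]
After op 4 [order #4] market_sell(qty=7): fills=#3x#4:7@95; bids=[#3:3@95] asks=[#1:4@98 #2:3@104]
After op 5 [order #5] limit_sell(price=103, qty=9): fills=none; bids=[#3:3@95] asks=[#1:4@98 #5:9@103 #2:3@104]
After op 6 [order #6] market_buy(qty=1): fills=#6x#1:1@98; bids=[#3:3@95] asks=[#1:3@98 #5:9@103 #2:3@104]
After op 7 cancel(order #2): fills=none; bids=[#3:3@95] asks=[#1:3@98 #5:9@103]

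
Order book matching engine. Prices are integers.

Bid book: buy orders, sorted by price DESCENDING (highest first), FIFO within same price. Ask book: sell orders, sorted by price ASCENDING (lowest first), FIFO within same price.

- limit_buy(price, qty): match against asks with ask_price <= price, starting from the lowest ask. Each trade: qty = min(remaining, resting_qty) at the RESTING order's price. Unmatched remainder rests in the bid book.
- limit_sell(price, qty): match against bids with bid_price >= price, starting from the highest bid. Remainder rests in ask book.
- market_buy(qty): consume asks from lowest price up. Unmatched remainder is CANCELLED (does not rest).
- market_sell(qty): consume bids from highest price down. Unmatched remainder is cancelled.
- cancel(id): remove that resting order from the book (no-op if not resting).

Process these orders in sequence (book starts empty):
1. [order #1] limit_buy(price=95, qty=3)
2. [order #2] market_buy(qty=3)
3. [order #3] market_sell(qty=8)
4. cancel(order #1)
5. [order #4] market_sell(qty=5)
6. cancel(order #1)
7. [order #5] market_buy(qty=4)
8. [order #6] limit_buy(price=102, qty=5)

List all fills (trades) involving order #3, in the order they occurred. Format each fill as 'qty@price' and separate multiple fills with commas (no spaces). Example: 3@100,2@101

Answer: 3@95

Derivation:
After op 1 [order #1] limit_buy(price=95, qty=3): fills=none; bids=[#1:3@95] asks=[-]
After op 2 [order #2] market_buy(qty=3): fills=none; bids=[#1:3@95] asks=[-]
After op 3 [order #3] market_sell(qty=8): fills=#1x#3:3@95; bids=[-] asks=[-]
After op 4 cancel(order #1): fills=none; bids=[-] asks=[-]
After op 5 [order #4] market_sell(qty=5): fills=none; bids=[-] asks=[-]
After op 6 cancel(order #1): fills=none; bids=[-] asks=[-]
After op 7 [order #5] market_buy(qty=4): fills=none; bids=[-] asks=[-]
After op 8 [order #6] limit_buy(price=102, qty=5): fills=none; bids=[#6:5@102] asks=[-]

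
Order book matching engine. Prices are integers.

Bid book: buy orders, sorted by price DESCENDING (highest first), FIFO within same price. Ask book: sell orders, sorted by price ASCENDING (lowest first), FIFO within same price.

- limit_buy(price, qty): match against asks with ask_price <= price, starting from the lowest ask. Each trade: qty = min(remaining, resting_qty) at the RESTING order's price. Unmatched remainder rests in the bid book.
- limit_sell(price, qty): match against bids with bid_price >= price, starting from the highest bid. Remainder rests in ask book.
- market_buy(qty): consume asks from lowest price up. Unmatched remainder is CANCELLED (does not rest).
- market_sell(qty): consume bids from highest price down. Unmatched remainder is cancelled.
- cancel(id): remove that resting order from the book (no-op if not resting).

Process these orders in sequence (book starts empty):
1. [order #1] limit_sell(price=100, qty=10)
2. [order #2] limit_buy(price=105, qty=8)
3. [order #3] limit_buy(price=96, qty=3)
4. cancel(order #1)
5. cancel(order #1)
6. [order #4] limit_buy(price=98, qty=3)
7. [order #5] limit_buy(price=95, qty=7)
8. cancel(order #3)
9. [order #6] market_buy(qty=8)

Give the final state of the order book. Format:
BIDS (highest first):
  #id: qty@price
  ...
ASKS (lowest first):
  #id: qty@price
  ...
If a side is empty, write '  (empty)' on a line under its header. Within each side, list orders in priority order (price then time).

After op 1 [order #1] limit_sell(price=100, qty=10): fills=none; bids=[-] asks=[#1:10@100]
After op 2 [order #2] limit_buy(price=105, qty=8): fills=#2x#1:8@100; bids=[-] asks=[#1:2@100]
After op 3 [order #3] limit_buy(price=96, qty=3): fills=none; bids=[#3:3@96] asks=[#1:2@100]
After op 4 cancel(order #1): fills=none; bids=[#3:3@96] asks=[-]
After op 5 cancel(order #1): fills=none; bids=[#3:3@96] asks=[-]
After op 6 [order #4] limit_buy(price=98, qty=3): fills=none; bids=[#4:3@98 #3:3@96] asks=[-]
After op 7 [order #5] limit_buy(price=95, qty=7): fills=none; bids=[#4:3@98 #3:3@96 #5:7@95] asks=[-]
After op 8 cancel(order #3): fills=none; bids=[#4:3@98 #5:7@95] asks=[-]
After op 9 [order #6] market_buy(qty=8): fills=none; bids=[#4:3@98 #5:7@95] asks=[-]

Answer: BIDS (highest first):
  #4: 3@98
  #5: 7@95
ASKS (lowest first):
  (empty)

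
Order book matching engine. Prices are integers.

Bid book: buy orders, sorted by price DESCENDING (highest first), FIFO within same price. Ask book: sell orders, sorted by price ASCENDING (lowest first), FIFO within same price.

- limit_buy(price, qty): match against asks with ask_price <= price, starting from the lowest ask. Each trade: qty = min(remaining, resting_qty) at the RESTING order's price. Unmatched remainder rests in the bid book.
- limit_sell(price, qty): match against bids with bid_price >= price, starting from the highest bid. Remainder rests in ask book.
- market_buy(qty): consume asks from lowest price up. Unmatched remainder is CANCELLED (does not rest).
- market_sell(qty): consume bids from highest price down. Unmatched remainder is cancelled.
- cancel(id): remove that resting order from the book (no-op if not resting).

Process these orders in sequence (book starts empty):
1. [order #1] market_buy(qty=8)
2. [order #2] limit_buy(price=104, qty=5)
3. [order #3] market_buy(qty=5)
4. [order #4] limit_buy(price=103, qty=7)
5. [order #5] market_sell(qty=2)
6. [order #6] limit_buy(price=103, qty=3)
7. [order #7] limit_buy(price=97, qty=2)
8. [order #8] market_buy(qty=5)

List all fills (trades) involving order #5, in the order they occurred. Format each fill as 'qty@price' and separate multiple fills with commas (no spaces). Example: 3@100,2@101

After op 1 [order #1] market_buy(qty=8): fills=none; bids=[-] asks=[-]
After op 2 [order #2] limit_buy(price=104, qty=5): fills=none; bids=[#2:5@104] asks=[-]
After op 3 [order #3] market_buy(qty=5): fills=none; bids=[#2:5@104] asks=[-]
After op 4 [order #4] limit_buy(price=103, qty=7): fills=none; bids=[#2:5@104 #4:7@103] asks=[-]
After op 5 [order #5] market_sell(qty=2): fills=#2x#5:2@104; bids=[#2:3@104 #4:7@103] asks=[-]
After op 6 [order #6] limit_buy(price=103, qty=3): fills=none; bids=[#2:3@104 #4:7@103 #6:3@103] asks=[-]
After op 7 [order #7] limit_buy(price=97, qty=2): fills=none; bids=[#2:3@104 #4:7@103 #6:3@103 #7:2@97] asks=[-]
After op 8 [order #8] market_buy(qty=5): fills=none; bids=[#2:3@104 #4:7@103 #6:3@103 #7:2@97] asks=[-]

Answer: 2@104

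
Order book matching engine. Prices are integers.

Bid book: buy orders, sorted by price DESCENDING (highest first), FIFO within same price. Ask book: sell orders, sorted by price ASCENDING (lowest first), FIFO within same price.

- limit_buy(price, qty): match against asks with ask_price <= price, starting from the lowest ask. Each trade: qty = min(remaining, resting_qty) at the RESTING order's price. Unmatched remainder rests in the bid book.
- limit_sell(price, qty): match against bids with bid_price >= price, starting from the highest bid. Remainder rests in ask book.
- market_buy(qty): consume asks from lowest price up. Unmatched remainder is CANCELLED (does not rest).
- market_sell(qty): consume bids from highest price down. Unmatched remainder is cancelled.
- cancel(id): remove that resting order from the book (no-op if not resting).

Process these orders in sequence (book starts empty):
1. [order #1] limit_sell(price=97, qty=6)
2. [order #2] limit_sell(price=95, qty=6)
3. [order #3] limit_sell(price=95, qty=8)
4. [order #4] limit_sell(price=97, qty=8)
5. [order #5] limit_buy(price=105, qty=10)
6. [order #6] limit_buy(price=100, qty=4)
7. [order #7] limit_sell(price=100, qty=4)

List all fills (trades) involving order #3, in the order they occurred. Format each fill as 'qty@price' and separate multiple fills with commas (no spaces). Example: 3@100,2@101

After op 1 [order #1] limit_sell(price=97, qty=6): fills=none; bids=[-] asks=[#1:6@97]
After op 2 [order #2] limit_sell(price=95, qty=6): fills=none; bids=[-] asks=[#2:6@95 #1:6@97]
After op 3 [order #3] limit_sell(price=95, qty=8): fills=none; bids=[-] asks=[#2:6@95 #3:8@95 #1:6@97]
After op 4 [order #4] limit_sell(price=97, qty=8): fills=none; bids=[-] asks=[#2:6@95 #3:8@95 #1:6@97 #4:8@97]
After op 5 [order #5] limit_buy(price=105, qty=10): fills=#5x#2:6@95 #5x#3:4@95; bids=[-] asks=[#3:4@95 #1:6@97 #4:8@97]
After op 6 [order #6] limit_buy(price=100, qty=4): fills=#6x#3:4@95; bids=[-] asks=[#1:6@97 #4:8@97]
After op 7 [order #7] limit_sell(price=100, qty=4): fills=none; bids=[-] asks=[#1:6@97 #4:8@97 #7:4@100]

Answer: 4@95,4@95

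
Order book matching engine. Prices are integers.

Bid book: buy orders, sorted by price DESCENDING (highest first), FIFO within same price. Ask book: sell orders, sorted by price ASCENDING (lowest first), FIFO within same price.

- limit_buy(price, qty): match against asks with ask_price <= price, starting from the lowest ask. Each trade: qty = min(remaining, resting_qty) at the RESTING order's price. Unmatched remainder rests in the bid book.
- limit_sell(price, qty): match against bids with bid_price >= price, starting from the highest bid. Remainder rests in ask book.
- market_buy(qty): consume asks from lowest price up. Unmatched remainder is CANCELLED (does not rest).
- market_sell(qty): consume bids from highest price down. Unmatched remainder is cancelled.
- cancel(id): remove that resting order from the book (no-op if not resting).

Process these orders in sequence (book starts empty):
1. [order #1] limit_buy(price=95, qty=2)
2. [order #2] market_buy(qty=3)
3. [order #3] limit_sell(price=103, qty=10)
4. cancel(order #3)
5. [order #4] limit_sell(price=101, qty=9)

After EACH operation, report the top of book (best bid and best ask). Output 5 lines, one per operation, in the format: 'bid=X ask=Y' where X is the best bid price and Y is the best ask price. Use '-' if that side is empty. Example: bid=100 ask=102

After op 1 [order #1] limit_buy(price=95, qty=2): fills=none; bids=[#1:2@95] asks=[-]
After op 2 [order #2] market_buy(qty=3): fills=none; bids=[#1:2@95] asks=[-]
After op 3 [order #3] limit_sell(price=103, qty=10): fills=none; bids=[#1:2@95] asks=[#3:10@103]
After op 4 cancel(order #3): fills=none; bids=[#1:2@95] asks=[-]
After op 5 [order #4] limit_sell(price=101, qty=9): fills=none; bids=[#1:2@95] asks=[#4:9@101]

Answer: bid=95 ask=-
bid=95 ask=-
bid=95 ask=103
bid=95 ask=-
bid=95 ask=101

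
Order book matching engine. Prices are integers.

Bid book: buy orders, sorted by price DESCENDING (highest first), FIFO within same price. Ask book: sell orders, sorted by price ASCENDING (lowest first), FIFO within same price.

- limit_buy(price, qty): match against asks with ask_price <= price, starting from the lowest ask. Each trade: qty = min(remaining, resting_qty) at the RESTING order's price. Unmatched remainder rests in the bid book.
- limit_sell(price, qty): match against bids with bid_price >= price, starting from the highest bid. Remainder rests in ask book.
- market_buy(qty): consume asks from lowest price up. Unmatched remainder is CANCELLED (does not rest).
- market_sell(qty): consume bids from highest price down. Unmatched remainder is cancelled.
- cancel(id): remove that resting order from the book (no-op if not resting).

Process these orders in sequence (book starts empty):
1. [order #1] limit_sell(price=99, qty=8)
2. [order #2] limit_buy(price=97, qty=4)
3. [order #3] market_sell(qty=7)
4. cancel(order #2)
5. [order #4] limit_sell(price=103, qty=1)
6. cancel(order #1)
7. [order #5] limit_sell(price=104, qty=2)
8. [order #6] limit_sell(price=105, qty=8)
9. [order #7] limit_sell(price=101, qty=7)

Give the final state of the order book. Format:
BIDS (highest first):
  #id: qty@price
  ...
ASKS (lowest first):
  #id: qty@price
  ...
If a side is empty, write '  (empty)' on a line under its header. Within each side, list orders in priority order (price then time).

Answer: BIDS (highest first):
  (empty)
ASKS (lowest first):
  #7: 7@101
  #4: 1@103
  #5: 2@104
  #6: 8@105

Derivation:
After op 1 [order #1] limit_sell(price=99, qty=8): fills=none; bids=[-] asks=[#1:8@99]
After op 2 [order #2] limit_buy(price=97, qty=4): fills=none; bids=[#2:4@97] asks=[#1:8@99]
After op 3 [order #3] market_sell(qty=7): fills=#2x#3:4@97; bids=[-] asks=[#1:8@99]
After op 4 cancel(order #2): fills=none; bids=[-] asks=[#1:8@99]
After op 5 [order #4] limit_sell(price=103, qty=1): fills=none; bids=[-] asks=[#1:8@99 #4:1@103]
After op 6 cancel(order #1): fills=none; bids=[-] asks=[#4:1@103]
After op 7 [order #5] limit_sell(price=104, qty=2): fills=none; bids=[-] asks=[#4:1@103 #5:2@104]
After op 8 [order #6] limit_sell(price=105, qty=8): fills=none; bids=[-] asks=[#4:1@103 #5:2@104 #6:8@105]
After op 9 [order #7] limit_sell(price=101, qty=7): fills=none; bids=[-] asks=[#7:7@101 #4:1@103 #5:2@104 #6:8@105]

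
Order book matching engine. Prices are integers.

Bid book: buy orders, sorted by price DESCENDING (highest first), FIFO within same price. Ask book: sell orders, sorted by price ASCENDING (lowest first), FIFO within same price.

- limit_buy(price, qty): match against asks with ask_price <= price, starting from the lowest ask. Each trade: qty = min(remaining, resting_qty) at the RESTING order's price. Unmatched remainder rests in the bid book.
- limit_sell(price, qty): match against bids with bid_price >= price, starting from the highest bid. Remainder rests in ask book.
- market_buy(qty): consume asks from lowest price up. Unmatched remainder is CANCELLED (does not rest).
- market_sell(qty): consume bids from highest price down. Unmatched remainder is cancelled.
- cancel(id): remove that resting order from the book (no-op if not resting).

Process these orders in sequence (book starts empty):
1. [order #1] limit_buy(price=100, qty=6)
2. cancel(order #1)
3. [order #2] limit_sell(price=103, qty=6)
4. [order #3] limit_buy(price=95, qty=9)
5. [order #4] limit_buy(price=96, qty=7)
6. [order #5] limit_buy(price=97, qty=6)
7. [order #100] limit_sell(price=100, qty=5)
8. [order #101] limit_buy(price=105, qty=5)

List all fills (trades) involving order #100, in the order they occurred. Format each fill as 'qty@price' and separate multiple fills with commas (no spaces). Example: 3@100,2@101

After op 1 [order #1] limit_buy(price=100, qty=6): fills=none; bids=[#1:6@100] asks=[-]
After op 2 cancel(order #1): fills=none; bids=[-] asks=[-]
After op 3 [order #2] limit_sell(price=103, qty=6): fills=none; bids=[-] asks=[#2:6@103]
After op 4 [order #3] limit_buy(price=95, qty=9): fills=none; bids=[#3:9@95] asks=[#2:6@103]
After op 5 [order #4] limit_buy(price=96, qty=7): fills=none; bids=[#4:7@96 #3:9@95] asks=[#2:6@103]
After op 6 [order #5] limit_buy(price=97, qty=6): fills=none; bids=[#5:6@97 #4:7@96 #3:9@95] asks=[#2:6@103]
After op 7 [order #100] limit_sell(price=100, qty=5): fills=none; bids=[#5:6@97 #4:7@96 #3:9@95] asks=[#100:5@100 #2:6@103]
After op 8 [order #101] limit_buy(price=105, qty=5): fills=#101x#100:5@100; bids=[#5:6@97 #4:7@96 #3:9@95] asks=[#2:6@103]

Answer: 5@100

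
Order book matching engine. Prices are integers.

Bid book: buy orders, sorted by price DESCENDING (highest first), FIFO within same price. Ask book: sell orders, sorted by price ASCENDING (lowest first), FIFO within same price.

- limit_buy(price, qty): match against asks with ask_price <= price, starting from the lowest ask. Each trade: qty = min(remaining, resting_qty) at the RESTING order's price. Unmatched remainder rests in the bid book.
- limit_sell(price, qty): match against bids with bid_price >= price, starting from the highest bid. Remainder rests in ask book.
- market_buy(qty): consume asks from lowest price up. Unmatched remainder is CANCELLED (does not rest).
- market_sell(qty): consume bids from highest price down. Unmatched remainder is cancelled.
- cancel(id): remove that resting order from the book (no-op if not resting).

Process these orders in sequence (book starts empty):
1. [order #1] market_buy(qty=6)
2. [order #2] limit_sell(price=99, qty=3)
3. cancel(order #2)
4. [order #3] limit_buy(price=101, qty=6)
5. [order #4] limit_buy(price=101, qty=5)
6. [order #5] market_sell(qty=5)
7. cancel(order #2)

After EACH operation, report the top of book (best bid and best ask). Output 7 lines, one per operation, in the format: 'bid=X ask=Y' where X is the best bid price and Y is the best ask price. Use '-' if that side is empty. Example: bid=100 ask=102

Answer: bid=- ask=-
bid=- ask=99
bid=- ask=-
bid=101 ask=-
bid=101 ask=-
bid=101 ask=-
bid=101 ask=-

Derivation:
After op 1 [order #1] market_buy(qty=6): fills=none; bids=[-] asks=[-]
After op 2 [order #2] limit_sell(price=99, qty=3): fills=none; bids=[-] asks=[#2:3@99]
After op 3 cancel(order #2): fills=none; bids=[-] asks=[-]
After op 4 [order #3] limit_buy(price=101, qty=6): fills=none; bids=[#3:6@101] asks=[-]
After op 5 [order #4] limit_buy(price=101, qty=5): fills=none; bids=[#3:6@101 #4:5@101] asks=[-]
After op 6 [order #5] market_sell(qty=5): fills=#3x#5:5@101; bids=[#3:1@101 #4:5@101] asks=[-]
After op 7 cancel(order #2): fills=none; bids=[#3:1@101 #4:5@101] asks=[-]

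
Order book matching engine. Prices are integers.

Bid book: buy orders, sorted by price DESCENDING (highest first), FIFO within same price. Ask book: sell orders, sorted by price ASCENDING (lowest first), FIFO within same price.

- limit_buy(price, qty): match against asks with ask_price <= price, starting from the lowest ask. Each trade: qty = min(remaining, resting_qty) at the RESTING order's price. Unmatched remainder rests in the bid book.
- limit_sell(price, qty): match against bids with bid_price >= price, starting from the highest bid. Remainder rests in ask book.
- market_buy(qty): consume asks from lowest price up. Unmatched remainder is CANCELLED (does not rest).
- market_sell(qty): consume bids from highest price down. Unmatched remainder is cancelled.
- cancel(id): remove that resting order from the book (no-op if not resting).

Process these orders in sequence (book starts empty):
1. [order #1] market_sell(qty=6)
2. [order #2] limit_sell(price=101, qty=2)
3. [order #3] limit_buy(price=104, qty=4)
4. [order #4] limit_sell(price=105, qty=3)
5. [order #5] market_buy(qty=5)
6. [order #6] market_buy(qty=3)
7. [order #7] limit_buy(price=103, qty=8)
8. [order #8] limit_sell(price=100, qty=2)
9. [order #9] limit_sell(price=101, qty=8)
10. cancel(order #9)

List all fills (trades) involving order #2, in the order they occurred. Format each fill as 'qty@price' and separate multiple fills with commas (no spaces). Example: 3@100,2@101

After op 1 [order #1] market_sell(qty=6): fills=none; bids=[-] asks=[-]
After op 2 [order #2] limit_sell(price=101, qty=2): fills=none; bids=[-] asks=[#2:2@101]
After op 3 [order #3] limit_buy(price=104, qty=4): fills=#3x#2:2@101; bids=[#3:2@104] asks=[-]
After op 4 [order #4] limit_sell(price=105, qty=3): fills=none; bids=[#3:2@104] asks=[#4:3@105]
After op 5 [order #5] market_buy(qty=5): fills=#5x#4:3@105; bids=[#3:2@104] asks=[-]
After op 6 [order #6] market_buy(qty=3): fills=none; bids=[#3:2@104] asks=[-]
After op 7 [order #7] limit_buy(price=103, qty=8): fills=none; bids=[#3:2@104 #7:8@103] asks=[-]
After op 8 [order #8] limit_sell(price=100, qty=2): fills=#3x#8:2@104; bids=[#7:8@103] asks=[-]
After op 9 [order #9] limit_sell(price=101, qty=8): fills=#7x#9:8@103; bids=[-] asks=[-]
After op 10 cancel(order #9): fills=none; bids=[-] asks=[-]

Answer: 2@101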